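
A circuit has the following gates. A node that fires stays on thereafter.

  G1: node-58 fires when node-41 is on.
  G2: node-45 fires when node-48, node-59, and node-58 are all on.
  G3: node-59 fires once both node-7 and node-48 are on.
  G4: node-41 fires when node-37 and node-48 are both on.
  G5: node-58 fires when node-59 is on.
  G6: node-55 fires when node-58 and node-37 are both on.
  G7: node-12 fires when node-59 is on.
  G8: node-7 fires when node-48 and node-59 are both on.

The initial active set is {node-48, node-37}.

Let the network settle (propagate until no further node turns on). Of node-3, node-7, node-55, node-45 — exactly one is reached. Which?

node-37 and node-48 are on, so node-41 fires (G4).
node-41 is on, so node-58 fires (G1).
node-58 and node-37 are on, so node-55 fires (G6).
No rule produces node-3, and it is not given. node-7 would need node-48 and node-59 (G8), but node-59 never turns on. node-45 would need node-48, node-59, and node-58 (G2), but node-59 never turns on.

node-55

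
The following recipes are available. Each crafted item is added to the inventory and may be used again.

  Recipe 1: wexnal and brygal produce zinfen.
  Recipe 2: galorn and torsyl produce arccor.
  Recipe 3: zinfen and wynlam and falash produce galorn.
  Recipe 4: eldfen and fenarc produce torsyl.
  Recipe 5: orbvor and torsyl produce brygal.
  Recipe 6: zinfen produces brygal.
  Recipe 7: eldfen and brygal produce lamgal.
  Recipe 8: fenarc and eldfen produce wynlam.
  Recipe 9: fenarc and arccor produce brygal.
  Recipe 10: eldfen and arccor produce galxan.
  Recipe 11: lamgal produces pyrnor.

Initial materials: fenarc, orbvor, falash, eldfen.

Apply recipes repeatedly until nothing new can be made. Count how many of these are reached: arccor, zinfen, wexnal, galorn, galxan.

arccor would need galorn and torsyl (Recipe 2), but galorn is never obtained.
zinfen would need wexnal and brygal (Recipe 1), but wexnal is never obtained.
No rule produces wexnal, and it is not given.
galorn would need zinfen, wynlam, and falash (Recipe 3), but zinfen is never obtained.
galxan would need eldfen and arccor (Recipe 10), but arccor is never obtained.
None of the 5 are reached.

0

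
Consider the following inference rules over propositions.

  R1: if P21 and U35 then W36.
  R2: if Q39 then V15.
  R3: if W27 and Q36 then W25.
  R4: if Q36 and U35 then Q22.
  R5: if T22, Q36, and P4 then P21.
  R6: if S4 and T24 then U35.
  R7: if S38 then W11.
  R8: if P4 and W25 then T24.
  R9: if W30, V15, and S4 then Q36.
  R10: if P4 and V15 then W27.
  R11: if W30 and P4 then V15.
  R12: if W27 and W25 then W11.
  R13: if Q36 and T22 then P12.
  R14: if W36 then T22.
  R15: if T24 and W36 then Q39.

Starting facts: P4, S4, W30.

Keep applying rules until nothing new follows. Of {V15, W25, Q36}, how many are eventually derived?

3

From W30 and P4, R11 gives V15.
W30, V15, and S4 hold, so Q36 follows (R9).
P4 and V15 hold, so W27 follows (R10).
From W27 and Q36, R3 gives W25.
V15: reached.
W25: reached.
Q36: reached.
All 3 are reached.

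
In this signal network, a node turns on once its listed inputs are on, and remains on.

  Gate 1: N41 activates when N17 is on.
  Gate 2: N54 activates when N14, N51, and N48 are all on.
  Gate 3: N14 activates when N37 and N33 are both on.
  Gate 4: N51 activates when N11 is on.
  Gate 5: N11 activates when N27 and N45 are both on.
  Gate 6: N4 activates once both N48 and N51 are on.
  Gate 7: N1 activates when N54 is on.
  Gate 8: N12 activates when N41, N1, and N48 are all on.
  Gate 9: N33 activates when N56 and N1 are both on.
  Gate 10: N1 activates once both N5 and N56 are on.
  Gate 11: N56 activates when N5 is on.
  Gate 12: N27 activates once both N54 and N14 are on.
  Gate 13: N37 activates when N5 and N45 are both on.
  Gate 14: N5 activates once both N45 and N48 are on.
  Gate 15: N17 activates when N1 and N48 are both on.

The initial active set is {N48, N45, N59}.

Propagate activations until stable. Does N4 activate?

No

N4 would need N48 and N51 (Gate 6), but N51 never turns on.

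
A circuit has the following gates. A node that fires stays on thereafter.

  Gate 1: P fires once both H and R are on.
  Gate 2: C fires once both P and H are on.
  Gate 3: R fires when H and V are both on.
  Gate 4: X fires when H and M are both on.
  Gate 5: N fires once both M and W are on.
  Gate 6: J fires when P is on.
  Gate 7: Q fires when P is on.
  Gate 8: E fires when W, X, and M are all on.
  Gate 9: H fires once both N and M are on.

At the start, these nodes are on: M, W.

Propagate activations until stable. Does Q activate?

No

Q would need P (Gate 7), but P never turns on.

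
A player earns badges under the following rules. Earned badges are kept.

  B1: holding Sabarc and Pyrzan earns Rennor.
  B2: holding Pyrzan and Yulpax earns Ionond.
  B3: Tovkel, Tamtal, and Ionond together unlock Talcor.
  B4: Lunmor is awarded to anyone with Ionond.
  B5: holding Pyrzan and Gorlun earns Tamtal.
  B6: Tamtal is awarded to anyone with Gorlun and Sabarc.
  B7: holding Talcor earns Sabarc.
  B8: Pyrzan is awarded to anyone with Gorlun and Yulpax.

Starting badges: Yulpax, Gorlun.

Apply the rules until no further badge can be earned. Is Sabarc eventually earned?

No

Sabarc would need Talcor (B7), but Talcor is never earned.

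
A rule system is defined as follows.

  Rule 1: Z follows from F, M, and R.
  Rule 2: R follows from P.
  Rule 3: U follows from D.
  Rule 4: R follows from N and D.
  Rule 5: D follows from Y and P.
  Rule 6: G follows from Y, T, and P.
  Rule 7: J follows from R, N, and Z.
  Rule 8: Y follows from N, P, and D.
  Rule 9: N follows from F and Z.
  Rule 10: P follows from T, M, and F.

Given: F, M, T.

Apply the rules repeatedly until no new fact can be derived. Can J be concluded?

Yes

From T, M, and F, Rule 10 gives P.
From P, Rule 2 gives R.
From F, M, and R, Rule 1 gives Z.
F and Z hold, so N follows (Rule 9).
From R, N, and Z, Rule 7 gives J.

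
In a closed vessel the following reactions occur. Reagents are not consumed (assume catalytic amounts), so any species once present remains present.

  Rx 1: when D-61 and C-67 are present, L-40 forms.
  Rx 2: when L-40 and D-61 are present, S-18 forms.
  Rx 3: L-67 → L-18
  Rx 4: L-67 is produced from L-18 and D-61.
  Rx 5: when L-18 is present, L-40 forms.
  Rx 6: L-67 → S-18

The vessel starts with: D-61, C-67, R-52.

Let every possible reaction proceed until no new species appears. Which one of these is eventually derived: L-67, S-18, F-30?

S-18

D-61 and C-67 present → L-40 forms (Rx 1).
L-40 and D-61 present → S-18 forms (Rx 2).
No rule produces F-30, and it is not given. L-67 would need L-18 and D-61 (Rx 4), but L-18 never forms.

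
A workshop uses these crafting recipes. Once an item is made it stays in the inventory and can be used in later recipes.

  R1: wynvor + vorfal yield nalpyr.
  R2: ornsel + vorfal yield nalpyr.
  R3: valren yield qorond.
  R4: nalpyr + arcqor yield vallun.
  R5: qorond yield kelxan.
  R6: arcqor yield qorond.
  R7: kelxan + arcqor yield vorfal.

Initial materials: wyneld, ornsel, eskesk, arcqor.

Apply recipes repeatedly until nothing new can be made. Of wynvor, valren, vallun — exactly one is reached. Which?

arcqor → qorond (R6).
qorond → kelxan (R5).
kelxan + arcqor → vorfal (R7).
Using R2, ornsel and vorfal make nalpyr.
Using R4, nalpyr and arcqor make vallun.
No rule produces wynvor, and it is not given. No rule produces valren, and it is not given.

vallun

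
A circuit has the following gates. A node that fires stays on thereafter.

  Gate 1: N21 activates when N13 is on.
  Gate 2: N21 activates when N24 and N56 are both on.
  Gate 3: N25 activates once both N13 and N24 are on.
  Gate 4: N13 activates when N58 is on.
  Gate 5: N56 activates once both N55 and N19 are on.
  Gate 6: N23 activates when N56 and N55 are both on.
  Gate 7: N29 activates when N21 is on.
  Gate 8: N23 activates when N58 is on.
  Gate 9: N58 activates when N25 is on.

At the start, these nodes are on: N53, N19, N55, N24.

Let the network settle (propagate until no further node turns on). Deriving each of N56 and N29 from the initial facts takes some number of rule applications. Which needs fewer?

N56

N56: Gate 5: N55 and N19 on → N56 on. [1 rule application]
N29: Gate 5: N55 and N19 on → N56 on. N24 and N56 are on, so N21 activates (Gate 2). N21 is on, so N29 activates (Gate 7). [3 rule applications]
N56 needs fewer.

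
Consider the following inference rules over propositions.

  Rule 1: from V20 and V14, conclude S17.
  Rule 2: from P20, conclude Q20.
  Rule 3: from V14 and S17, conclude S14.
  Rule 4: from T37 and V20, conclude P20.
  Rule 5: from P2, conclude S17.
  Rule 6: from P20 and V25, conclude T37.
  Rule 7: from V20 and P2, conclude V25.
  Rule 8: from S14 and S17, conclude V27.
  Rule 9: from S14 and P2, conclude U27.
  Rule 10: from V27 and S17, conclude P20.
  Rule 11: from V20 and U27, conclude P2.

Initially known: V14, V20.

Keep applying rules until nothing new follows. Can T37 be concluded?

T37 would need P20 and V25 (Rule 6), but V25 is never established.

No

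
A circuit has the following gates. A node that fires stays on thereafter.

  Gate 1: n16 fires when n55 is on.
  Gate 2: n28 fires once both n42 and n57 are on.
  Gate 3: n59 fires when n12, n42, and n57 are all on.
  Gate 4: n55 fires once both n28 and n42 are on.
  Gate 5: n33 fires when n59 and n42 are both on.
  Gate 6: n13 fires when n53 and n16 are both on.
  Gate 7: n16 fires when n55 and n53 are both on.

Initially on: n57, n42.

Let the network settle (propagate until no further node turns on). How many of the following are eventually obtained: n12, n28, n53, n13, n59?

1

Gate 2: n42 and n57 on → n28 on.
No rule produces n12, and it is not given.
n28: reached.
No rule produces n53, and it is not given.
n13 would need n53 and n16 (Gate 6), but n53 never turns on.
n59 would need n12, n42, and n57 (Gate 3), but n12 never turns on.
Reached: n28 — 1 of the 5.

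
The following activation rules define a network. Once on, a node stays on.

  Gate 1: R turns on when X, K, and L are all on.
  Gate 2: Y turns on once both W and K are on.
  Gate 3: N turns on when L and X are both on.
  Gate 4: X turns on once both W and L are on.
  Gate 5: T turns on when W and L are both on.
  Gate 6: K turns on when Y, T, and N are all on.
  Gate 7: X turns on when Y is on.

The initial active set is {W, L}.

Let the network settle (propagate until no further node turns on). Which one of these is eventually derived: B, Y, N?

N

W and L are on, so X turns on (Gate 4).
Gate 3: L and X on → N on.
No rule produces B, and it is not given. Y would need W and K (Gate 2), but K never turns on.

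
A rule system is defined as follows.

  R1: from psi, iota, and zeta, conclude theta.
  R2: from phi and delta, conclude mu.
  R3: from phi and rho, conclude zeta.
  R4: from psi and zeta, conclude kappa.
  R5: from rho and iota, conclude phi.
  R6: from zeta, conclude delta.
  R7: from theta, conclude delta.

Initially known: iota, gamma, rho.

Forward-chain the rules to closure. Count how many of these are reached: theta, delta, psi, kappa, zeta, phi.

From rho and iota, R5 gives phi.
phi and rho hold, so zeta follows (R3).
From zeta, R6 gives delta.
theta would need psi, iota, and zeta (R1), but psi is never established.
delta: reached.
No rule produces psi, and it is not given.
kappa would need psi and zeta (R4), but psi is never established.
zeta: reached.
phi: reached.
Reached: delta, zeta, and phi — 3 of the 6.

3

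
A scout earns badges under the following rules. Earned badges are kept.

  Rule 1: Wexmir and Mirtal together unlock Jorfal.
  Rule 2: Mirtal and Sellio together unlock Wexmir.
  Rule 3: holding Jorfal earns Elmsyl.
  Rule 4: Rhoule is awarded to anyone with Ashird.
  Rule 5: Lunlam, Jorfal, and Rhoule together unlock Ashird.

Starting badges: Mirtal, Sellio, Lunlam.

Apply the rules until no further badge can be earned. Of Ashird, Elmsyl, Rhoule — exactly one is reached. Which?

With Mirtal and Sellio, Wexmir is earned (Rule 2).
With Wexmir and Mirtal, Jorfal is earned (Rule 1).
With Jorfal, Elmsyl is earned (Rule 3).
Rhoule would need Ashird (Rule 4), but Ashird is never earned. Ashird would need Lunlam, Jorfal, and Rhoule (Rule 5), but Rhoule is never earned.

Elmsyl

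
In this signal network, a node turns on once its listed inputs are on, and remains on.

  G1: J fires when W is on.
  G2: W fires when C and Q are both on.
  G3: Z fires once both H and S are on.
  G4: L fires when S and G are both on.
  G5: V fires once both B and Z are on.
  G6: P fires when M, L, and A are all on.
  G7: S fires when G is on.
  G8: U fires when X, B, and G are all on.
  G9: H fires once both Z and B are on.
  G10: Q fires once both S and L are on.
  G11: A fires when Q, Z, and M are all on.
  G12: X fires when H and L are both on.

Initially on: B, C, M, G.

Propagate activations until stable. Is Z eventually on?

No

Z would need H and S (G3), but H never turns on.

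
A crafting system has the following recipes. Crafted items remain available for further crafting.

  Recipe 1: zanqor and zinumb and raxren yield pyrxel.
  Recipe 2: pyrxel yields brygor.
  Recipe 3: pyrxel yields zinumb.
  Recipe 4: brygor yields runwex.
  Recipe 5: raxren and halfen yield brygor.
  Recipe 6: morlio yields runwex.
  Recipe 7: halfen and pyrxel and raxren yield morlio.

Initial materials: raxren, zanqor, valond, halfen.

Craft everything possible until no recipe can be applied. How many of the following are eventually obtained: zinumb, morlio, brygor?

1

Using Recipe 5, raxren and halfen make brygor.
zinumb would need pyrxel (Recipe 3), but pyrxel is never obtained.
morlio would need halfen, pyrxel, and raxren (Recipe 7), but pyrxel is never obtained.
brygor: reached.
Reached: brygor — 1 of the 3.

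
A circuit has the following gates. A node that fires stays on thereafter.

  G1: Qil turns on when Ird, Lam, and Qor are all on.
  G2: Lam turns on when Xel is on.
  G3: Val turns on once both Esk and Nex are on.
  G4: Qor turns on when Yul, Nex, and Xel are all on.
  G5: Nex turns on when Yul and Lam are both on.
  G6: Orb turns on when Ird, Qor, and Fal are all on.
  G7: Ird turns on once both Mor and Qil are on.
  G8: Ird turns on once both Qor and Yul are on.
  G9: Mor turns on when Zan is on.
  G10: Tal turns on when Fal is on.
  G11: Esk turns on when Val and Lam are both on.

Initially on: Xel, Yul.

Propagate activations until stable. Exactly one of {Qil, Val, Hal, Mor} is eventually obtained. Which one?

G2: Xel on → Lam on.
G5: Yul and Lam on → Nex on.
G4: Yul, Nex, and Xel on → Qor on.
Qor and Yul are on, so Ird turns on (G8).
G1: Ird, Lam, and Qor on → Qil on.
No rule produces Hal, and it is not given. Mor would need Zan (G9), but Zan never turns on. Val would need Esk and Nex (G3), but Esk never turns on.

Qil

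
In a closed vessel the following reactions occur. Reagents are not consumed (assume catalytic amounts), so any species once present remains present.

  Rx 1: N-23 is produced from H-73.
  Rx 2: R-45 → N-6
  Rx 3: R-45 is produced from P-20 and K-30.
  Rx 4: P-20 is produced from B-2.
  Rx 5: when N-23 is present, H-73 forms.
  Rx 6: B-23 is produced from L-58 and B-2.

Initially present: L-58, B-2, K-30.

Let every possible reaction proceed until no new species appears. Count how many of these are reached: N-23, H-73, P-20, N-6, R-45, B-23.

B-2 present → P-20 forms (Rx 4).
L-58 and B-2 present → B-23 forms (Rx 6).
P-20 and K-30 present → R-45 forms (Rx 3).
R-45 present → N-6 forms (Rx 2).
N-23 would need H-73 (Rx 1), but H-73 never forms.
H-73 would need N-23 (Rx 5), but N-23 never forms.
P-20: reached.
N-6: reached.
R-45: reached.
B-23: reached.
Reached: P-20, N-6, R-45, and B-23 — 4 of the 6.

4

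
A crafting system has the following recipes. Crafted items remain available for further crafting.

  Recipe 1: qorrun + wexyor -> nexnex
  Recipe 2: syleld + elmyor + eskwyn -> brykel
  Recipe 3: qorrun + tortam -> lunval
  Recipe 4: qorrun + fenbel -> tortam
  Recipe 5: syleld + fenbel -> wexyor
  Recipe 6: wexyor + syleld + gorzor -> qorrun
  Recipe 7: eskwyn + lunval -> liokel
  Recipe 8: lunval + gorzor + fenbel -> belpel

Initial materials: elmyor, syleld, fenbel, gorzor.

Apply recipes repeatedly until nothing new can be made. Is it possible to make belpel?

syleld + fenbel -> wexyor (Recipe 5).
Using Recipe 6, wexyor, syleld, and gorzor make qorrun.
Using Recipe 4, qorrun and fenbel make tortam.
qorrun + tortam -> lunval (Recipe 3).
lunval + gorzor + fenbel -> belpel (Recipe 8).

Yes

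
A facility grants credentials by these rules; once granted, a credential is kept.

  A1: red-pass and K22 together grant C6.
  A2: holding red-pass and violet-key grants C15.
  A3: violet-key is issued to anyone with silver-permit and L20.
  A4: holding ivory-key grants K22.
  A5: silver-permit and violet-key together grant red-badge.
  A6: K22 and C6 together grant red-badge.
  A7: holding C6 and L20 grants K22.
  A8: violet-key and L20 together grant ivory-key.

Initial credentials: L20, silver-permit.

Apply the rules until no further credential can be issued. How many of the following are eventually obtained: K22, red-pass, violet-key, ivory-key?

3

Holding silver-permit and L20 grants violet-key (A3).
Holding violet-key and L20 grants ivory-key (A8).
Holding ivory-key grants K22 (A4).
K22: reached.
No rule produces red-pass, and it is not given.
violet-key: reached.
ivory-key: reached.
Reached: K22, violet-key, and ivory-key — 3 of the 4.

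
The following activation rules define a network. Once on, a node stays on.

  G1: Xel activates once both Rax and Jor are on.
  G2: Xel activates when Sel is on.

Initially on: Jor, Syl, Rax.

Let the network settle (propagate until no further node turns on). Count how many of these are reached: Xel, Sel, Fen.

1

Rax and Jor are on, so Xel activates (G1).
Xel: reached.
No rule produces Sel, and it is not given.
No rule produces Fen, and it is not given.
Reached: Xel — 1 of the 3.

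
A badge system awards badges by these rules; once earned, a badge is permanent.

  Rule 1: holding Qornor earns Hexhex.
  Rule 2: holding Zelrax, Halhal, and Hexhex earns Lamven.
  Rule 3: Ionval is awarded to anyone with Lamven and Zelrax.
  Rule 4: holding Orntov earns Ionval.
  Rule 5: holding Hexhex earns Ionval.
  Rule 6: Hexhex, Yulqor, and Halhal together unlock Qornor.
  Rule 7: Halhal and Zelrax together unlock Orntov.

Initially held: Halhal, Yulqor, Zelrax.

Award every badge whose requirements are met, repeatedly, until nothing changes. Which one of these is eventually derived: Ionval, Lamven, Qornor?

With Halhal and Zelrax, Orntov is earned (Rule 7).
With Orntov, Ionval is earned (Rule 4).
Qornor would need Hexhex, Yulqor, and Halhal (Rule 6), but Hexhex is never earned. Lamven would need Zelrax, Halhal, and Hexhex (Rule 2), but Hexhex is never earned.

Ionval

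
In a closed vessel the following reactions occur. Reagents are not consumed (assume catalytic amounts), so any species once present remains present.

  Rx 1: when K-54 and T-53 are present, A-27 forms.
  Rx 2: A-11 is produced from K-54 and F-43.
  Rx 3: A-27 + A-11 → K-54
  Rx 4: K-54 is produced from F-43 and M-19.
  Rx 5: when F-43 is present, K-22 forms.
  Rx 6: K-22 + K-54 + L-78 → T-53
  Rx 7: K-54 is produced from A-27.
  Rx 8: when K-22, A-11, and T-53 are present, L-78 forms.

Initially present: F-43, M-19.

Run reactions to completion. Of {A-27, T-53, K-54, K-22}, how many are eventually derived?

F-43 present → K-22 forms (Rx 5).
F-43 and M-19 present → K-54 forms (Rx 4).
A-27 would need K-54 and T-53 (Rx 1), but T-53 never forms.
T-53 would need K-22, K-54, and L-78 (Rx 6), but L-78 never forms.
K-54: reached.
K-22: reached.
Reached: K-54 and K-22 — 2 of the 4.

2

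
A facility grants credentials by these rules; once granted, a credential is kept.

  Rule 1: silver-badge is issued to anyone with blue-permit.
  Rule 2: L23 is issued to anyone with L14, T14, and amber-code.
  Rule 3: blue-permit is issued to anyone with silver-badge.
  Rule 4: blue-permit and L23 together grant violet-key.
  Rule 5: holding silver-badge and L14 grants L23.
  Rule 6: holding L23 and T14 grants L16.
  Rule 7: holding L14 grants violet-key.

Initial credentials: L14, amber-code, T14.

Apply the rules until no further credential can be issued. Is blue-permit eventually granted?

blue-permit would need silver-badge (Rule 3), but silver-badge is never granted.

No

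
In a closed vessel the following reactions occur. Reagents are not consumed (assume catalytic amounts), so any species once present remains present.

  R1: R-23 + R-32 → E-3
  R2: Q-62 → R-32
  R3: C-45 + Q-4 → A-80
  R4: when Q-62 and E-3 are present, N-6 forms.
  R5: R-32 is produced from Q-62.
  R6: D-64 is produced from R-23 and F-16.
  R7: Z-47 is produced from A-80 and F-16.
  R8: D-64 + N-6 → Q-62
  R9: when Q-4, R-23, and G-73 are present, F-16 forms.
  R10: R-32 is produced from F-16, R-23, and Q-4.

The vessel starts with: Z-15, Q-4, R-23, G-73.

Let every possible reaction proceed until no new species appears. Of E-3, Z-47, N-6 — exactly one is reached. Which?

Q-4, R-23, and G-73 present → F-16 forms (R9).
F-16, R-23, and Q-4 present → R-32 forms (R10).
R-23 and R-32 present → E-3 forms (R1).
Z-47 would need A-80 and F-16 (R7), but A-80 never forms. N-6 would need Q-62 and E-3 (R4), but Q-62 never forms.

E-3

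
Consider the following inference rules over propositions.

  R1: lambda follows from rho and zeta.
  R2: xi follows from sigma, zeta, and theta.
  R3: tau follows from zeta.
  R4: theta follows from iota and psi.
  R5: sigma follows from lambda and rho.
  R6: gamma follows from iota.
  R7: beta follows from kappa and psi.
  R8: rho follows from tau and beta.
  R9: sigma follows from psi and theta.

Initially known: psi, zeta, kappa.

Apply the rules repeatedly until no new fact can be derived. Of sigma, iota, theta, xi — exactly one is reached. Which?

sigma

zeta holds, so tau follows (R3).
kappa and psi hold, so beta follows (R7).
tau and beta hold, so rho follows (R8).
From rho and zeta, R1 gives lambda.
lambda and rho hold, so sigma follows (R5).
No rule produces iota, and it is not given. xi would need sigma, zeta, and theta (R2), but theta is never established. theta would need iota and psi (R4), but iota is never established.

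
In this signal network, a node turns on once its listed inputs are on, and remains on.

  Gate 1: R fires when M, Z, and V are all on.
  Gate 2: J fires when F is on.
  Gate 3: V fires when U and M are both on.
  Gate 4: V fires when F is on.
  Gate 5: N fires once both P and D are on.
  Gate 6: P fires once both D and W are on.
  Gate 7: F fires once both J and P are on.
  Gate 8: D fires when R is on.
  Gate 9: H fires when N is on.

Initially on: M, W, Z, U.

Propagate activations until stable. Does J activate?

No

J would need F (Gate 2), but F never turns on.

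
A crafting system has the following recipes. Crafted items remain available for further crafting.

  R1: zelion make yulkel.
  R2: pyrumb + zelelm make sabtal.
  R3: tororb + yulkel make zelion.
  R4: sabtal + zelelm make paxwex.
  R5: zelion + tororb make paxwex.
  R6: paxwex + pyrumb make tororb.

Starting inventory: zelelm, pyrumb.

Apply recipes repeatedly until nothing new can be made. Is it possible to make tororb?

Using R2, pyrumb and zelelm make sabtal.
sabtal + zelelm → paxwex (R4).
paxwex + pyrumb → tororb (R6).

Yes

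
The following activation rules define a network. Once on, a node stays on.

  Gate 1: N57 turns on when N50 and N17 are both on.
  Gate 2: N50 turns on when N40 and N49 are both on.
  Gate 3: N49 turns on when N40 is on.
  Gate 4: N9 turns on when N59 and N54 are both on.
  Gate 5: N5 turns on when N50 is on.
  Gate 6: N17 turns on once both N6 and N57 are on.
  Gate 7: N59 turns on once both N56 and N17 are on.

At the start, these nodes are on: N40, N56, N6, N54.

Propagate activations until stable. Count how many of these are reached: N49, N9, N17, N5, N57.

2

Gate 3: N40 on → N49 on.
Gate 2: N40 and N49 on → N50 on.
N50 is on, so N5 turns on (Gate 5).
N49: reached.
N9 would need N59 and N54 (Gate 4), but N59 never turns on.
N17 would need N6 and N57 (Gate 6), but N57 never turns on.
N5: reached.
N57 would need N50 and N17 (Gate 1), but N17 never turns on.
Reached: N49 and N5 — 2 of the 5.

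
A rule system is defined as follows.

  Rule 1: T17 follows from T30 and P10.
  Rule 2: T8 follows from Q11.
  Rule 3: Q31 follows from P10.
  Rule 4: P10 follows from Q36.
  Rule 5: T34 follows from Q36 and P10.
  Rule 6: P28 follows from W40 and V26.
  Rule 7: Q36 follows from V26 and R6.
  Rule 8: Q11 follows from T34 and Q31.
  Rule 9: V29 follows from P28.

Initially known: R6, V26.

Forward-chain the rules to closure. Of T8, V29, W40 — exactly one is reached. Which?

From V26 and R6, Rule 7 gives Q36.
Q36 holds, so P10 follows (Rule 4).
P10 holds, so Q31 follows (Rule 3).
Q36 and P10 hold, so T34 follows (Rule 5).
T34 and Q31 hold, so Q11 follows (Rule 8).
From Q11, Rule 2 gives T8.
No rule produces W40, and it is not given. V29 would need P28 (Rule 9), but P28 is never established.

T8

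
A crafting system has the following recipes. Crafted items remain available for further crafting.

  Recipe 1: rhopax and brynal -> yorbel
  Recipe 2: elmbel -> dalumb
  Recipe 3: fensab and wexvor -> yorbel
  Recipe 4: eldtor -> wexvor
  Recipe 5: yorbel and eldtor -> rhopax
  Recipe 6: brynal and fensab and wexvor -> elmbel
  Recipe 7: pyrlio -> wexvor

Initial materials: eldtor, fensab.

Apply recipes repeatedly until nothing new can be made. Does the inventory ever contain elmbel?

No

elmbel would need brynal, fensab, and wexvor (Recipe 6), but brynal is never obtained.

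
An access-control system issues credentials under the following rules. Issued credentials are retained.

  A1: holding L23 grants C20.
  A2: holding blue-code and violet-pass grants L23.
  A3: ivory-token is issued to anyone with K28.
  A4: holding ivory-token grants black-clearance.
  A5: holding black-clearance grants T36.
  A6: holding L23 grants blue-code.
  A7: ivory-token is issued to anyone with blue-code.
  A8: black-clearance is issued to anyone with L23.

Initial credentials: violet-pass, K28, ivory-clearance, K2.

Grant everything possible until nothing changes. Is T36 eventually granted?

Holding K28 grants ivory-token (A3).
Holding ivory-token grants black-clearance (A4).
Holding black-clearance grants T36 (A5).

Yes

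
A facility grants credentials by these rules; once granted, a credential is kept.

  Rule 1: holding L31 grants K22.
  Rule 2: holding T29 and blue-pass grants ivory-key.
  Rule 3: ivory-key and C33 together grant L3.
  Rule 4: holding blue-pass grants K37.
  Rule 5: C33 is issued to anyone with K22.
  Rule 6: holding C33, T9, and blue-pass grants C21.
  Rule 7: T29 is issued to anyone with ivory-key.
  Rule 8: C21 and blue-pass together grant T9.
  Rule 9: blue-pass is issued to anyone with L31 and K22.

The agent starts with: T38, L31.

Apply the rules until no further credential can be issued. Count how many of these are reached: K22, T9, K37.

2

Holding L31 grants K22 (Rule 1).
Holding L31 and K22 grants blue-pass (Rule 9).
Holding blue-pass grants K37 (Rule 4).
K22: reached.
T9 would need C21 and blue-pass (Rule 8), but C21 is never granted.
K37: reached.
Reached: K22 and K37 — 2 of the 3.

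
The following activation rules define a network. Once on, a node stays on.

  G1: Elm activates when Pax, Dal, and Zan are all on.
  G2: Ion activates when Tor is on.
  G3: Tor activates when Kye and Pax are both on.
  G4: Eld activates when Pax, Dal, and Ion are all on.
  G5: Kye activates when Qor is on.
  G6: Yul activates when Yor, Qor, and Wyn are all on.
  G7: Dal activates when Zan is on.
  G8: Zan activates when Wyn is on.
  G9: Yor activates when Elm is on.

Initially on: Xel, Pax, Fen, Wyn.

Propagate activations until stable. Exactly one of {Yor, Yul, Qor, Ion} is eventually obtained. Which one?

G8: Wyn on → Zan on.
G7: Zan on → Dal on.
Pax, Dal, and Zan are on, so Elm activates (G1).
G9: Elm on → Yor on.
Ion would need Tor (G2), but Tor never turns on. No rule produces Qor, and it is not given. Yul would need Yor, Qor, and Wyn (G6), but Qor never turns on.

Yor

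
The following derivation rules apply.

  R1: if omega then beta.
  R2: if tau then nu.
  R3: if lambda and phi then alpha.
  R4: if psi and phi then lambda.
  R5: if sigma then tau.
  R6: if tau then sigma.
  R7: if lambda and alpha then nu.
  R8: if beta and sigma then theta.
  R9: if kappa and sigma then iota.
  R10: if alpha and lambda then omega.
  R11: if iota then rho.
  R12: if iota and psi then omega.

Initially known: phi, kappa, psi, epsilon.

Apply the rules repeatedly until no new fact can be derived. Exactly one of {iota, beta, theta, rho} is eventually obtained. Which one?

From psi and phi, R4 gives lambda.
From lambda and phi, R3 gives alpha.
alpha and lambda hold, so omega follows (R10).
omega holds, so beta follows (R1).
rho would need iota (R11), but iota is never established. theta would need beta and sigma (R8), but sigma is never established. iota would need kappa and sigma (R9), but sigma is never established.

beta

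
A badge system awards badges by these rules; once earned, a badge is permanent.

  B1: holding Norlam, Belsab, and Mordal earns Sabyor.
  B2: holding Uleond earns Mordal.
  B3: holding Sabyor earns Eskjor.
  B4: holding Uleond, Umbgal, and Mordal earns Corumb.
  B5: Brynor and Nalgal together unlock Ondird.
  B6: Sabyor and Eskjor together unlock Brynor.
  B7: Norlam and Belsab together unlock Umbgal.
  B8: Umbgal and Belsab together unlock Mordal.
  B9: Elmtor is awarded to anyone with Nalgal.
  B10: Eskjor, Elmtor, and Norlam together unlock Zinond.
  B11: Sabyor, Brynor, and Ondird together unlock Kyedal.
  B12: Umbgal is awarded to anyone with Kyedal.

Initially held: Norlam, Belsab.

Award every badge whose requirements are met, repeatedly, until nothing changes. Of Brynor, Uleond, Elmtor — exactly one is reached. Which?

With Norlam and Belsab, Umbgal is earned (B7).
With Umbgal and Belsab, Mordal is earned (B8).
With Norlam, Belsab, and Mordal, Sabyor is earned (B1).
With Sabyor, Eskjor is earned (B3).
With Sabyor and Eskjor, Brynor is earned (B6).
Elmtor would need Nalgal (B9), but Nalgal is never earned. No rule produces Uleond, and it is not given.

Brynor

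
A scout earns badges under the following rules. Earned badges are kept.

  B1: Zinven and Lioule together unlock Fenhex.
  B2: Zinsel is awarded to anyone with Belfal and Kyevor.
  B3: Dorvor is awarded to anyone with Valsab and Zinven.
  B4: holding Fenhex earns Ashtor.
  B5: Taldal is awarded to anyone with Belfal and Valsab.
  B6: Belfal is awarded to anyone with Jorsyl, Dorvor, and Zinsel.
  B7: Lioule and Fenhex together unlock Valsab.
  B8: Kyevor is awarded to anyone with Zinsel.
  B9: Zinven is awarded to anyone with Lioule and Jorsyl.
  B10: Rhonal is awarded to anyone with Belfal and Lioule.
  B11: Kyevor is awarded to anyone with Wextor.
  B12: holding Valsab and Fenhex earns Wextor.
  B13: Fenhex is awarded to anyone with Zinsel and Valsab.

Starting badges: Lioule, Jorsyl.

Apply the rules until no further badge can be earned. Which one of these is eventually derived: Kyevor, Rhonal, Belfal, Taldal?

With Lioule and Jorsyl, Zinven is earned (B9).
With Zinven and Lioule, Fenhex is earned (B1).
With Lioule and Fenhex, Valsab is earned (B7).
With Valsab and Fenhex, Wextor is earned (B12).
With Wextor, Kyevor is earned (B11).
Taldal would need Belfal and Valsab (B5), but Belfal is never earned. Belfal would need Jorsyl, Dorvor, and Zinsel (B6), but Zinsel is never earned. Rhonal would need Belfal and Lioule (B10), but Belfal is never earned.

Kyevor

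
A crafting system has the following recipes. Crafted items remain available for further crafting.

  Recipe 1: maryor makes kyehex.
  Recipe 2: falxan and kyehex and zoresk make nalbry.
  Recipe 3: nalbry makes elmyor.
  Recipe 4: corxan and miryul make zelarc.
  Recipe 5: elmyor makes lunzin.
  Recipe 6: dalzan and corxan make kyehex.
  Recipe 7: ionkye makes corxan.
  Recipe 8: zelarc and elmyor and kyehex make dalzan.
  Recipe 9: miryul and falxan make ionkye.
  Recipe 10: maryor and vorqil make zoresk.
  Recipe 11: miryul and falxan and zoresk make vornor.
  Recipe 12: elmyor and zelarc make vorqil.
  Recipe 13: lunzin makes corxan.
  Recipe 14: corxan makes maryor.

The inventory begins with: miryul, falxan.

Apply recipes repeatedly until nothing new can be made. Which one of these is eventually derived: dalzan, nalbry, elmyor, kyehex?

kyehex

miryul and falxan → ionkye (Recipe 9).
Using Recipe 7, ionkye makes corxan.
corxan → maryor (Recipe 14).
Using Recipe 1, maryor makes kyehex.
nalbry would need falxan, kyehex, and zoresk (Recipe 2), but zoresk is never obtained. elmyor would need nalbry (Recipe 3), but nalbry is never obtained. dalzan would need zelarc, elmyor, and kyehex (Recipe 8), but elmyor is never obtained.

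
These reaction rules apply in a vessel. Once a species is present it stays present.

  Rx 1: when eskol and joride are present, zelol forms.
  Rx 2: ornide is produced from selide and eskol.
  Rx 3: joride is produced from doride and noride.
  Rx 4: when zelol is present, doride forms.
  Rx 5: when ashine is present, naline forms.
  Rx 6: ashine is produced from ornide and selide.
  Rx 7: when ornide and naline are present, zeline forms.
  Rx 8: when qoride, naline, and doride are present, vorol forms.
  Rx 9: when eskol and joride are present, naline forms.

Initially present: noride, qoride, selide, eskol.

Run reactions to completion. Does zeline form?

Yes

selide and eskol present → ornide forms (Rx 2).
ornide and selide present → ashine forms (Rx 6).
ashine present → naline forms (Rx 5).
ornide and naline present → zeline forms (Rx 7).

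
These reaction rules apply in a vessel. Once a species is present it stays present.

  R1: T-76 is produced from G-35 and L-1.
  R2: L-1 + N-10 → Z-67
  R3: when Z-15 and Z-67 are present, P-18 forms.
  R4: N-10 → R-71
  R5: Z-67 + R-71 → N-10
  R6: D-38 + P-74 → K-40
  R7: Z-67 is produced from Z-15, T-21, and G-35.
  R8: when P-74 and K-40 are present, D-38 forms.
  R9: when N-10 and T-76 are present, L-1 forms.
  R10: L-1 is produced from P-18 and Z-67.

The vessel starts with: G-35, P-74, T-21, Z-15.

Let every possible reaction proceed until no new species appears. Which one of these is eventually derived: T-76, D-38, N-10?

Z-15, T-21, and G-35 present → Z-67 forms (R7).
Z-15 and Z-67 present → P-18 forms (R3).
P-18 and Z-67 present → L-1 forms (R10).
G-35 and L-1 present → T-76 forms (R1).
D-38 would need P-74 and K-40 (R8), but K-40 never forms. N-10 would need Z-67 and R-71 (R5), but R-71 never forms.

T-76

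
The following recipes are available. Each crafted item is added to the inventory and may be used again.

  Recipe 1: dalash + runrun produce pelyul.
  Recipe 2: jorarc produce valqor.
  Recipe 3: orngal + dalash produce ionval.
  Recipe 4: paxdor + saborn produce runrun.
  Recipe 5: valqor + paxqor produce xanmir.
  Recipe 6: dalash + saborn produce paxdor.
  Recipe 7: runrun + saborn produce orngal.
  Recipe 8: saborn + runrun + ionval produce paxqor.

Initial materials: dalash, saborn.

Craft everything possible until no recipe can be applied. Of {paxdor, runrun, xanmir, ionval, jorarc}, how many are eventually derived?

dalash + saborn → paxdor (Recipe 6).
Using Recipe 4, paxdor and saborn make runrun.
runrun + saborn → orngal (Recipe 7).
Using Recipe 3, orngal and dalash make ionval.
paxdor: reached.
runrun: reached.
xanmir would need valqor and paxqor (Recipe 5), but valqor is never obtained.
ionval: reached.
No rule produces jorarc, and it is not given.
Reached: paxdor, runrun, and ionval — 3 of the 5.

3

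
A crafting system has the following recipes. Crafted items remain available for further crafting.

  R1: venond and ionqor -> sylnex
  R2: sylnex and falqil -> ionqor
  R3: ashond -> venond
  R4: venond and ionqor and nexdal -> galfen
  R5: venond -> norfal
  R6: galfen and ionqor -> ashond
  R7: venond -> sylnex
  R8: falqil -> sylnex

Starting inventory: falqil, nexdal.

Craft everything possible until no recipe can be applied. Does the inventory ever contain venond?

venond would need ashond (R3), but ashond is never obtained.

No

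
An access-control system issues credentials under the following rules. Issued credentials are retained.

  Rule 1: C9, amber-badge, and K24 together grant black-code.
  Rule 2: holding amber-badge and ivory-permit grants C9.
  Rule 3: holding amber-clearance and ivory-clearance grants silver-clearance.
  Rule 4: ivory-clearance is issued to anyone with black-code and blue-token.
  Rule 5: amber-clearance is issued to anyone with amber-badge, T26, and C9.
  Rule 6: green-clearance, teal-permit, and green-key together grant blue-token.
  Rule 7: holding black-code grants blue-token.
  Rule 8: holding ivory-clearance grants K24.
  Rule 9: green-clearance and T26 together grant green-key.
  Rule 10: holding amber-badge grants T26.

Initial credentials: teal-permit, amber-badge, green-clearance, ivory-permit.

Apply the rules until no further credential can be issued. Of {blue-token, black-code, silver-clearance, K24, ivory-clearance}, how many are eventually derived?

Holding amber-badge grants T26 (Rule 10).
Holding green-clearance and T26 grants green-key (Rule 9).
Holding green-clearance, teal-permit, and green-key grants blue-token (Rule 6).
blue-token: reached.
black-code would need C9, amber-badge, and K24 (Rule 1), but K24 is never granted.
silver-clearance would need amber-clearance and ivory-clearance (Rule 3), but ivory-clearance is never granted.
K24 would need ivory-clearance (Rule 8), but ivory-clearance is never granted.
ivory-clearance would need black-code and blue-token (Rule 4), but black-code is never granted.
Reached: blue-token — 1 of the 5.

1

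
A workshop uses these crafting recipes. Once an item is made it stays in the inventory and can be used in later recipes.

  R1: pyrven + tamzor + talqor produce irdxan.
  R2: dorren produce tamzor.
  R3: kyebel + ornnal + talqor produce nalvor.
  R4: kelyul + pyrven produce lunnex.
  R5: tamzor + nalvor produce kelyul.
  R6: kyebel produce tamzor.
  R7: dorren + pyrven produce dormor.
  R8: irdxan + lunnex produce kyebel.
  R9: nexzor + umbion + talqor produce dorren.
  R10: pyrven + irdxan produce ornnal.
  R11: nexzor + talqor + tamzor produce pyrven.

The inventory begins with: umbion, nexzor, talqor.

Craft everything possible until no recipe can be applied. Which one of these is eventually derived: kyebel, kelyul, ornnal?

nexzor + umbion + talqor → dorren (R9).
Using R2, dorren makes tamzor.
Using R11, nexzor, talqor, and tamzor make pyrven.
Using R1, pyrven, tamzor, and talqor make irdxan.
Using R10, pyrven and irdxan make ornnal.
kyebel would need irdxan and lunnex (R8), but lunnex is never obtained. kelyul would need tamzor and nalvor (R5), but nalvor is never obtained.

ornnal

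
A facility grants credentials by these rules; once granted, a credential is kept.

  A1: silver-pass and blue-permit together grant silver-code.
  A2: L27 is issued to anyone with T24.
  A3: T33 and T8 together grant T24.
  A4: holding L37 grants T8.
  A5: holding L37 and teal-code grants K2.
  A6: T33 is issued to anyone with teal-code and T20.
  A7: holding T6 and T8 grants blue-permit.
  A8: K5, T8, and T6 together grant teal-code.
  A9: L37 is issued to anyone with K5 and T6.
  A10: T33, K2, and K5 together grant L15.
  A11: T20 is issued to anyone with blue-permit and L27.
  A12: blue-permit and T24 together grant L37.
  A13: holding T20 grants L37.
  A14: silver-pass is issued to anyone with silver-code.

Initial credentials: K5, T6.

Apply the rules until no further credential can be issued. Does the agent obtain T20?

No

T20 would need blue-permit and L27 (A11), but L27 is never granted.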